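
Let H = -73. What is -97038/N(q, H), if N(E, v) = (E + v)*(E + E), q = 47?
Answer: 48519/1222 ≈ 39.705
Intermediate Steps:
N(E, v) = 2*E*(E + v) (N(E, v) = (E + v)*(2*E) = 2*E*(E + v))
-97038/N(q, H) = -97038*1/(94*(47 - 73)) = -97038/(2*47*(-26)) = -97038/(-2444) = -97038*(-1/2444) = 48519/1222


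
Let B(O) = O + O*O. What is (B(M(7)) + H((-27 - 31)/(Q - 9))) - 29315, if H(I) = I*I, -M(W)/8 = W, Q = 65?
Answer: -20567399/784 ≈ -26234.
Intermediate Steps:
M(W) = -8*W
H(I) = I**2
B(O) = O + O**2
(B(M(7)) + H((-27 - 31)/(Q - 9))) - 29315 = ((-8*7)*(1 - 8*7) + ((-27 - 31)/(65 - 9))**2) - 29315 = (-56*(1 - 56) + (-58/56)**2) - 29315 = (-56*(-55) + (-58*1/56)**2) - 29315 = (3080 + (-29/28)**2) - 29315 = (3080 + 841/784) - 29315 = 2415561/784 - 29315 = -20567399/784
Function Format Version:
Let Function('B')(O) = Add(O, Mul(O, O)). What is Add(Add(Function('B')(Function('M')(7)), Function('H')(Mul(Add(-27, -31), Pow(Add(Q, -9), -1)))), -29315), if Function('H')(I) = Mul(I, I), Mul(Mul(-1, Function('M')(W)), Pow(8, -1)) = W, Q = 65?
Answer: Rational(-20567399, 784) ≈ -26234.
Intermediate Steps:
Function('M')(W) = Mul(-8, W)
Function('H')(I) = Pow(I, 2)
Function('B')(O) = Add(O, Pow(O, 2))
Add(Add(Function('B')(Function('M')(7)), Function('H')(Mul(Add(-27, -31), Pow(Add(Q, -9), -1)))), -29315) = Add(Add(Mul(Mul(-8, 7), Add(1, Mul(-8, 7))), Pow(Mul(Add(-27, -31), Pow(Add(65, -9), -1)), 2)), -29315) = Add(Add(Mul(-56, Add(1, -56)), Pow(Mul(-58, Pow(56, -1)), 2)), -29315) = Add(Add(Mul(-56, -55), Pow(Mul(-58, Rational(1, 56)), 2)), -29315) = Add(Add(3080, Pow(Rational(-29, 28), 2)), -29315) = Add(Add(3080, Rational(841, 784)), -29315) = Add(Rational(2415561, 784), -29315) = Rational(-20567399, 784)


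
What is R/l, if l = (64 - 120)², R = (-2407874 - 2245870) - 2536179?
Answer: -7189923/3136 ≈ -2292.7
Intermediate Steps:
R = -7189923 (R = -4653744 - 2536179 = -7189923)
l = 3136 (l = (-56)² = 3136)
R/l = -7189923/3136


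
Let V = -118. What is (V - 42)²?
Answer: 25600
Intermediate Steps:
(V - 42)² = (-118 - 42)² = (-160)² = 25600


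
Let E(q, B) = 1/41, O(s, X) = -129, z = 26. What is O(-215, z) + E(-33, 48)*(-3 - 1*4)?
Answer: -5296/41 ≈ -129.17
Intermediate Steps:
E(q, B) = 1/41
O(-215, z) + E(-33, 48)*(-3 - 1*4) = -129 + (-3 - 1*4)/41 = -129 + (-3 - 4)/41 = -129 + (1/41)*(-7) = -129 - 7/41 = -5296/41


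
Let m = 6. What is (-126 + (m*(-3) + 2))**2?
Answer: 20164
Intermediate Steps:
(-126 + (m*(-3) + 2))**2 = (-126 + (6*(-3) + 2))**2 = (-126 + (-18 + 2))**2 = (-126 - 16)**2 = (-142)**2 = 20164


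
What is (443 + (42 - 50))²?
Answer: 189225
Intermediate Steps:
(443 + (42 - 50))² = (443 - 8)² = 435² = 189225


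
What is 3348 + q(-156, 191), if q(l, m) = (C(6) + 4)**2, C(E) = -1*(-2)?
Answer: 3384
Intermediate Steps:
C(E) = 2
q(l, m) = 36 (q(l, m) = (2 + 4)**2 = 6**2 = 36)
3348 + q(-156, 191) = 3348 + 36 = 3384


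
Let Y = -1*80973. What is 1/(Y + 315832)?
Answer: 1/234859 ≈ 4.2579e-6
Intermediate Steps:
Y = -80973
1/(Y + 315832) = 1/(-80973 + 315832) = 1/234859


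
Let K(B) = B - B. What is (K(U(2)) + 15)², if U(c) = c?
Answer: 225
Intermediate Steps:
K(B) = 0
(K(U(2)) + 15)² = (0 + 15)² = 15² = 225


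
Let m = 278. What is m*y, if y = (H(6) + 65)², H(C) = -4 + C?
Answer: 1247942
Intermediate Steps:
y = 4489 (y = ((-4 + 6) + 65)² = (2 + 65)² = 67² = 4489)
m*y = 278*4489 = 1247942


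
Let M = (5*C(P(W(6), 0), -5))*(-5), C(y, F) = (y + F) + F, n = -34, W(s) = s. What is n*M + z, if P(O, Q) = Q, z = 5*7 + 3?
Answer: -8462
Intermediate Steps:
z = 38 (z = 35 + 3 = 38)
C(y, F) = y + 2*F (C(y, F) = (F + y) + F = y + 2*F)
M = 250 (M = (5*(0 + 2*(-5)))*(-5) = (5*(0 - 10))*(-5) = (5*(-10))*(-5) = -50*(-5) = 250)
n*M + z = -34*250 + 38 = -8500 + 38 = -8462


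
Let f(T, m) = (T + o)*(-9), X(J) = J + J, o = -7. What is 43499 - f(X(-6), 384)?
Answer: 43328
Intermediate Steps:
X(J) = 2*J
f(T, m) = 63 - 9*T (f(T, m) = (T - 7)*(-9) = (-7 + T)*(-9) = 63 - 9*T)
43499 - f(X(-6), 384) = 43499 - (63 - 18*(-6)) = 43499 - (63 - 9*(-12)) = 43499 - (63 + 108) = 43499 - 1*171 = 43499 - 171 = 43328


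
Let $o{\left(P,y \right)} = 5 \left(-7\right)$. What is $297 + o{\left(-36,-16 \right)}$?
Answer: $262$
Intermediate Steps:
$o{\left(P,y \right)} = -35$
$297 + o{\left(-36,-16 \right)} = 297 - 35 = 262$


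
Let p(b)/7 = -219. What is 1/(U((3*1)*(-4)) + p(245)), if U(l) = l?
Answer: -1/1545 ≈ -0.00064725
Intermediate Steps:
p(b) = -1533 (p(b) = 7*(-219) = -1533)
1/(U((3*1)*(-4)) + p(245)) = 1/((3*1)*(-4) - 1533) = 1/(3*(-4) - 1533) = 1/(-12 - 1533) = 1/(-1545) = -1/1545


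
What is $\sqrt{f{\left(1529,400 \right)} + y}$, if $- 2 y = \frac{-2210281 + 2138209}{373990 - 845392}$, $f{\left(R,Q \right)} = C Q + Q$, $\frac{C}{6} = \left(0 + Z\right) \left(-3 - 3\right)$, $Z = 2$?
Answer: $\frac{i \sqrt{19478582106778}}{26189} \approx 168.52 i$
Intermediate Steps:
$C = -72$ ($C = 6 \left(0 + 2\right) \left(-3 - 3\right) = 6 \cdot 2 \left(-6\right) = 6 \left(-12\right) = -72$)
$f{\left(R,Q \right)} = - 71 Q$ ($f{\left(R,Q \right)} = - 72 Q + Q = - 71 Q$)
$y = - \frac{2002}{26189}$ ($y = - \frac{\left(-2210281 + 2138209\right) \frac{1}{373990 - 845392}}{2} = - \frac{\left(-72072\right) \frac{1}{-471402}}{2} = - \frac{\left(-72072\right) \left(- \frac{1}{471402}\right)}{2} = \left(- \frac{1}{2}\right) \frac{4004}{26189} = - \frac{2002}{26189} \approx -0.076444$)
$\sqrt{f{\left(1529,400 \right)} + y} = \sqrt{\left(-71\right) 400 - \frac{2002}{26189}} = \sqrt{-28400 - \frac{2002}{26189}} = \sqrt{- \frac{743769602}{26189}} = \frac{i \sqrt{19478582106778}}{26189}$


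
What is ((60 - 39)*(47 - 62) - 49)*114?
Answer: -41496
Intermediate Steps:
((60 - 39)*(47 - 62) - 49)*114 = (21*(-15) - 49)*114 = (-315 - 49)*114 = -364*114 = -41496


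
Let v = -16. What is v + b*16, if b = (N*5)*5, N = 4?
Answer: 1584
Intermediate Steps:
b = 100 (b = (4*5)*5 = 20*5 = 100)
v + b*16 = -16 + 100*16 = -16 + 1600 = 1584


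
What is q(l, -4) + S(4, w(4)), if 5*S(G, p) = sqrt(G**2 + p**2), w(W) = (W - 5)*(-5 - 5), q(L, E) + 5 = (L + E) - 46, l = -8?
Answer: -63 + 2*sqrt(29)/5 ≈ -60.846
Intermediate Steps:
q(L, E) = -51 + E + L (q(L, E) = -5 + ((L + E) - 46) = -5 + ((E + L) - 46) = -5 + (-46 + E + L) = -51 + E + L)
w(W) = 50 - 10*W (w(W) = (-5 + W)*(-10) = 50 - 10*W)
S(G, p) = sqrt(G**2 + p**2)/5
q(l, -4) + S(4, w(4)) = (-51 - 4 - 8) + sqrt(4**2 + (50 - 10*4)**2)/5 = -63 + sqrt(16 + (50 - 40)**2)/5 = -63 + sqrt(16 + 10**2)/5 = -63 + sqrt(16 + 100)/5 = -63 + sqrt(116)/5 = -63 + (2*sqrt(29))/5 = -63 + 2*sqrt(29)/5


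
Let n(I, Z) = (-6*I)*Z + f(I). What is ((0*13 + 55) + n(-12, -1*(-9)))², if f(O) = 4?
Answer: 499849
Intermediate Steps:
n(I, Z) = 4 - 6*I*Z (n(I, Z) = (-6*I)*Z + 4 = -6*I*Z + 4 = 4 - 6*I*Z)
((0*13 + 55) + n(-12, -1*(-9)))² = ((0*13 + 55) + (4 - 6*(-12)*(-1*(-9))))² = ((0 + 55) + (4 - 6*(-12)*9))² = (55 + (4 + 648))² = (55 + 652)² = 707² = 499849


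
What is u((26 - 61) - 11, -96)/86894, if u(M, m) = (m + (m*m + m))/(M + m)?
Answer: -2256/3084737 ≈ -0.00073134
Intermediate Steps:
u(M, m) = (m**2 + 2*m)/(M + m) (u(M, m) = (m + (m**2 + m))/(M + m) = (m + (m + m**2))/(M + m) = (m**2 + 2*m)/(M + m))
u((26 - 61) - 11, -96)/86894 = -96*(2 - 96)/(((26 - 61) - 11) - 96)/86894 = -96*(-94)/((-35 - 11) - 96)*(1/86894) = -96*(-94)/(-46 - 96)*(1/86894) = -96*(-94)/(-142)*(1/86894) = -96*(-1/142)*(-94)*(1/86894) = -4512/71*1/86894 = -2256/3084737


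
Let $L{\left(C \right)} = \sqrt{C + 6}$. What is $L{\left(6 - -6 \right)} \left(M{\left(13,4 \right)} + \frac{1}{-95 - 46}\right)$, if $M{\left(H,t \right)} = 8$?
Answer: $\frac{1127 \sqrt{2}}{47} \approx 33.911$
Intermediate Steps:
$L{\left(C \right)} = \sqrt{6 + C}$
$L{\left(6 - -6 \right)} \left(M{\left(13,4 \right)} + \frac{1}{-95 - 46}\right) = \sqrt{6 + \left(6 - -6\right)} \left(8 + \frac{1}{-95 - 46}\right) = \sqrt{6 + \left(6 + 6\right)} \left(8 + \frac{1}{-141}\right) = \sqrt{6 + 12} \left(8 - \frac{1}{141}\right) = \sqrt{18} \cdot \frac{1127}{141} = 3 \sqrt{2} \cdot \frac{1127}{141} = \frac{1127 \sqrt{2}}{47}$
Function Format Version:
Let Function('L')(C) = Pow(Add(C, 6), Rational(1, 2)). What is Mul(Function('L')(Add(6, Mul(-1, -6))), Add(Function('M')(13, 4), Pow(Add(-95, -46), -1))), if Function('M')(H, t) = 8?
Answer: Mul(Rational(1127, 47), Pow(2, Rational(1, 2))) ≈ 33.911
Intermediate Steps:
Function('L')(C) = Pow(Add(6, C), Rational(1, 2))
Mul(Function('L')(Add(6, Mul(-1, -6))), Add(Function('M')(13, 4), Pow(Add(-95, -46), -1))) = Mul(Pow(Add(6, Add(6, Mul(-1, -6))), Rational(1, 2)), Add(8, Pow(Add(-95, -46), -1))) = Mul(Pow(Add(6, Add(6, 6)), Rational(1, 2)), Add(8, Pow(-141, -1))) = Mul(Pow(Add(6, 12), Rational(1, 2)), Add(8, Rational(-1, 141))) = Mul(Pow(18, Rational(1, 2)), Rational(1127, 141)) = Mul(Mul(3, Pow(2, Rational(1, 2))), Rational(1127, 141)) = Mul(Rational(1127, 47), Pow(2, Rational(1, 2)))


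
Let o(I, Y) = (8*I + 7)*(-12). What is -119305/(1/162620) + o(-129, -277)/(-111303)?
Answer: -719810565993200/37101 ≈ -1.9401e+10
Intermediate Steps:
o(I, Y) = -84 - 96*I (o(I, Y) = (7 + 8*I)*(-12) = -84 - 96*I)
-119305/(1/162620) + o(-129, -277)/(-111303) = -119305/(1/162620) + (-84 - 96*(-129))/(-111303) = -119305/1/162620 + (-84 + 12384)*(-1/111303) = -119305*162620 + 12300*(-1/111303) = -19401379100 - 4100/37101 = -719810565993200/37101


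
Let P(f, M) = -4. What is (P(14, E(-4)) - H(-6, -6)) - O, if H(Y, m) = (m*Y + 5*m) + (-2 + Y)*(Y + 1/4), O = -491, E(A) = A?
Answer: 435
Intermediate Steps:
H(Y, m) = 5*m + Y*m + (-2 + Y)*(¼ + Y) (H(Y, m) = (Y*m + 5*m) + (-2 + Y)*(Y + ¼) = (5*m + Y*m) + (-2 + Y)*(¼ + Y) = 5*m + Y*m + (-2 + Y)*(¼ + Y))
(P(14, E(-4)) - H(-6, -6)) - O = (-4 - (-½ + (-6)² + 5*(-6) - 7/4*(-6) - 6*(-6))) - 1*(-491) = (-4 - (-½ + 36 - 30 + 21/2 + 36)) + 491 = (-4 - 1*52) + 491 = (-4 - 52) + 491 = -56 + 491 = 435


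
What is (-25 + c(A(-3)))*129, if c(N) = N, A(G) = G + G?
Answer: -3999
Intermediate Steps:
A(G) = 2*G
(-25 + c(A(-3)))*129 = (-25 + 2*(-3))*129 = (-25 - 6)*129 = -31*129 = -3999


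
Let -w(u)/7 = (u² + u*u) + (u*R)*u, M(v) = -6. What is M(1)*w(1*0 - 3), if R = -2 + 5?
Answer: 1890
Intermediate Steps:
R = 3
w(u) = -35*u² (w(u) = -7*((u² + u*u) + (u*3)*u) = -7*((u² + u²) + (3*u)*u) = -7*(2*u² + 3*u²) = -35*u²)
M(1)*w(1*0 - 3) = -(-210)*(1*0 - 3)² = -(-210)*(0 - 3)² = -(-210)*(-3)² = -(-210)*9 = -6*(-315) = 1890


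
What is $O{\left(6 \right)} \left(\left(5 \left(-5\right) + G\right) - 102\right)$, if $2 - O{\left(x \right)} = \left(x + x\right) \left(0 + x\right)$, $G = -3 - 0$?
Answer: $9100$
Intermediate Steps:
$G = -3$ ($G = -3 + 0 = -3$)
$O{\left(x \right)} = 2 - 2 x^{2}$ ($O{\left(x \right)} = 2 - \left(x + x\right) \left(0 + x\right) = 2 - 2 x x = 2 - 2 x^{2}$)
$O{\left(6 \right)} \left(\left(5 \left(-5\right) + G\right) - 102\right) = \left(2 - 2 \cdot 6^{2}\right) \left(\left(5 \left(-5\right) - 3\right) - 102\right) = \left(2 - 72\right) \left(\left(-25 - 3\right) - 102\right) = \left(2 - 72\right) \left(-28 - 102\right) = \left(-70\right) \left(-130\right) = 9100$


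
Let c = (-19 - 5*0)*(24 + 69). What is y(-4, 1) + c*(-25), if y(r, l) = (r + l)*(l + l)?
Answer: 44169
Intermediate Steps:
c = -1767 (c = (-19 + 0)*93 = -19*93 = -1767)
y(r, l) = 2*l*(l + r) (y(r, l) = (l + r)*(2*l) = 2*l*(l + r))
y(-4, 1) + c*(-25) = 2*1*(1 - 4) - 1767*(-25) = 2*1*(-3) + 44175 = -6 + 44175 = 44169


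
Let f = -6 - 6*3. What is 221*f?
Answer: -5304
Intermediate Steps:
f = -24 (f = -6 - 18 = -24)
221*f = 221*(-24) = -5304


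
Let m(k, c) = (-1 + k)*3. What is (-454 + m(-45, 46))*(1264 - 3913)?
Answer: 1568208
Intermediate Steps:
m(k, c) = -3 + 3*k
(-454 + m(-45, 46))*(1264 - 3913) = (-454 + (-3 + 3*(-45)))*(1264 - 3913) = (-454 + (-3 - 135))*(-2649) = (-454 - 138)*(-2649) = -592*(-2649) = 1568208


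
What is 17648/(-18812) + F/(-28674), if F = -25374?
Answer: -1195961/22475637 ≈ -0.053211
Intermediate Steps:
17648/(-18812) + F/(-28674) = 17648/(-18812) - 25374/(-28674) = 17648*(-1/18812) - 25374*(-1/28674) = -4412/4703 + 4229/4779 = -1195961/22475637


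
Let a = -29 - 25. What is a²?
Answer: 2916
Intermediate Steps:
a = -54
a² = (-54)² = 2916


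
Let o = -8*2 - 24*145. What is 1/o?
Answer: -1/3496 ≈ -0.00028604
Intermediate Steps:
o = -3496 (o = -16 - 3480 = -3496)
1/o = 1/(-3496) = -1/3496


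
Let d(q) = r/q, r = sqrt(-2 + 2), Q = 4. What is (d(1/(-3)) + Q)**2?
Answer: 16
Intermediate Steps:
r = 0 (r = sqrt(0) = 0)
d(q) = 0 (d(q) = 0/q = 0)
(d(1/(-3)) + Q)**2 = (0 + 4)**2 = 4**2 = 16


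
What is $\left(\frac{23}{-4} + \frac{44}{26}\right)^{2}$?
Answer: $\frac{44521}{2704} \approx 16.465$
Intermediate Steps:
$\left(\frac{23}{-4} + \frac{44}{26}\right)^{2} = \left(23 \left(- \frac{1}{4}\right) + 44 \cdot \frac{1}{26}\right)^{2} = \left(- \frac{23}{4} + \frac{22}{13}\right)^{2} = \left(- \frac{211}{52}\right)^{2} = \frac{44521}{2704}$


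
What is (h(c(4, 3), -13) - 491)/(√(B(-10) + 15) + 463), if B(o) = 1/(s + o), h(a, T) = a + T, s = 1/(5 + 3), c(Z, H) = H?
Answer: -6108359/5644658 + 167*√92983/5644658 ≈ -1.0731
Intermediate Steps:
s = ⅛ (s = 1/8 = ⅛ ≈ 0.12500)
h(a, T) = T + a
B(o) = 1/(⅛ + o)
(h(c(4, 3), -13) - 491)/(√(B(-10) + 15) + 463) = ((-13 + 3) - 491)/(√(8/(1 + 8*(-10)) + 15) + 463) = (-10 - 491)/(√(8/(1 - 80) + 15) + 463) = -501/(√(8/(-79) + 15) + 463) = -501/(√(8*(-1/79) + 15) + 463) = -501/(√(-8/79 + 15) + 463) = -501/(√(1177/79) + 463) = -501/(√92983/79 + 463) = -501/(463 + √92983/79)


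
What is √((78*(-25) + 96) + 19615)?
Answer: √17761 ≈ 133.27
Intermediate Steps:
√((78*(-25) + 96) + 19615) = √((-1950 + 96) + 19615) = √(-1854 + 19615) = √17761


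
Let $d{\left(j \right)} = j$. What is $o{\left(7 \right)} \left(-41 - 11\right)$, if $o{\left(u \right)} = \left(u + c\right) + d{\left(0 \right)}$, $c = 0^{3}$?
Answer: $-364$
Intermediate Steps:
$c = 0$
$o{\left(u \right)} = u$ ($o{\left(u \right)} = \left(u + 0\right) + 0 = u + 0 = u$)
$o{\left(7 \right)} \left(-41 - 11\right) = 7 \left(-41 - 11\right) = 7 \left(-52\right) = -364$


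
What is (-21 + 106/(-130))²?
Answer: 2010724/4225 ≈ 475.91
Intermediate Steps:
(-21 + 106/(-130))² = (-21 + 106*(-1/130))² = (-21 - 53/65)² = (-1418/65)² = 2010724/4225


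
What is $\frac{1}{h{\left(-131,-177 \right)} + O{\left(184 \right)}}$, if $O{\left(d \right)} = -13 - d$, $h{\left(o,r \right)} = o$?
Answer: $- \frac{1}{328} \approx -0.0030488$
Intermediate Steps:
$\frac{1}{h{\left(-131,-177 \right)} + O{\left(184 \right)}} = \frac{1}{-131 - 197} = \frac{1}{-328} = - \frac{1}{328}$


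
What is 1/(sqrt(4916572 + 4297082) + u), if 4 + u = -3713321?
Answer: -1237775/4596257780657 - sqrt(9213654)/13788773341971 ≈ -2.6952e-7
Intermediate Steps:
u = -3713325 (u = -4 - 3713321 = -3713325)
1/(sqrt(4916572 + 4297082) + u) = 1/(sqrt(4916572 + 4297082) - 3713325) = 1/(sqrt(9213654) - 3713325) = 1/(-3713325 + sqrt(9213654))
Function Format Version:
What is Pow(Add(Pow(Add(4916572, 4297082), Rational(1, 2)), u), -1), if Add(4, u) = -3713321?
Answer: Add(Rational(-1237775, 4596257780657), Mul(Rational(-1, 13788773341971), Pow(9213654, Rational(1, 2)))) ≈ -2.6952e-7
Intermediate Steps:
u = -3713325 (u = Add(-4, -3713321) = -3713325)
Pow(Add(Pow(Add(4916572, 4297082), Rational(1, 2)), u), -1) = Pow(Add(Pow(Add(4916572, 4297082), Rational(1, 2)), -3713325), -1) = Pow(Add(Pow(9213654, Rational(1, 2)), -3713325), -1) = Pow(Add(-3713325, Pow(9213654, Rational(1, 2))), -1)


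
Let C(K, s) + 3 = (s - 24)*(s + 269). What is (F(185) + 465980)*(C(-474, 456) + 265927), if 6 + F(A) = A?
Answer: 269963864716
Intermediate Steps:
C(K, s) = -3 + (-24 + s)*(269 + s) (C(K, s) = -3 + (s - 24)*(s + 269) = -3 + (-24 + s)*(269 + s))
F(A) = -6 + A
(F(185) + 465980)*(C(-474, 456) + 265927) = ((-6 + 185) + 465980)*((-6459 + 456² + 245*456) + 265927) = (179 + 465980)*((-6459 + 207936 + 111720) + 265927) = 466159*(313197 + 265927) = 466159*579124 = 269963864716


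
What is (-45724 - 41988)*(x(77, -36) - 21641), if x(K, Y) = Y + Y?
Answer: 1904490656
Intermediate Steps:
x(K, Y) = 2*Y
(-45724 - 41988)*(x(77, -36) - 21641) = (-45724 - 41988)*(2*(-36) - 21641) = -87712*(-72 - 21641) = -87712*(-21713) = 1904490656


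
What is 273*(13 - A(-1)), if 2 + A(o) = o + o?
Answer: 4641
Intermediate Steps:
A(o) = -2 + 2*o (A(o) = -2 + (o + o) = -2 + 2*o)
273*(13 - A(-1)) = 273*(13 - (-2 + 2*(-1))) = 273*(13 - (-2 - 2)) = 273*(13 - 1*(-4)) = 273*(13 + 4) = 273*17 = 4641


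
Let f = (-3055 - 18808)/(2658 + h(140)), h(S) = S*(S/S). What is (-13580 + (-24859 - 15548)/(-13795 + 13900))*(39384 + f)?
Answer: -53849913915561/97930 ≈ -5.4988e+8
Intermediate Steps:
h(S) = S (h(S) = S*1 = S)
f = -21863/2798 (f = (-3055 - 18808)/(2658 + 140) = -21863/2798 ≈ -7.8138)
(-13580 + (-24859 - 15548)/(-13795 + 13900))*(39384 + f) = (-13580 + (-24859 - 15548)/(-13795 + 13900))*(39384 - 21863/2798) = (-13580 - 40407/105)*(110174569/2798) = (-13580 - 40407*1/105)*(110174569/2798) = (-13580 - 13469/35)*(110174569/2798) = -488769/35*110174569/2798 = -53849913915561/97930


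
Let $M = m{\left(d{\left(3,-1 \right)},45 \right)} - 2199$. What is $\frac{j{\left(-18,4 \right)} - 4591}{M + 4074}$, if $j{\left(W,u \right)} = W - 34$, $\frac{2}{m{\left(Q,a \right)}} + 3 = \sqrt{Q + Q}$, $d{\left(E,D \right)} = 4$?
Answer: $- \frac{8677767}{3493129} - \frac{18572 \sqrt{2}}{3493129} \approx -2.4918$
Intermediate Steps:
$m{\left(Q,a \right)} = \frac{2}{-3 + \sqrt{2} \sqrt{Q}}$ ($m{\left(Q,a \right)} = \frac{2}{-3 + \sqrt{Q + Q}} = \frac{2}{-3 + \sqrt{2 Q}} = \frac{2}{-3 + \sqrt{2} \sqrt{Q}}$)
$M = -2199 + \frac{2}{-3 + 2 \sqrt{2}}$ ($M = \frac{2}{-3 + \sqrt{2} \sqrt{4}} - 2199 = \frac{2}{-3 + \sqrt{2} \cdot 2} - 2199 = \frac{2}{-3 + 2 \sqrt{2}} - 2199 = -2199 + \frac{2}{-3 + 2 \sqrt{2}} \approx -2210.7$)
$j{\left(W,u \right)} = -34 + W$ ($j{\left(W,u \right)} = W - 34 = -34 + W$)
$\frac{j{\left(-18,4 \right)} - 4591}{M + 4074} = \frac{\left(-34 - 18\right) - 4591}{\left(-2205 - 4 \sqrt{2}\right) + 4074} = \frac{-52 - 4591}{1869 - 4 \sqrt{2}} = - \frac{4643}{1869 - 4 \sqrt{2}}$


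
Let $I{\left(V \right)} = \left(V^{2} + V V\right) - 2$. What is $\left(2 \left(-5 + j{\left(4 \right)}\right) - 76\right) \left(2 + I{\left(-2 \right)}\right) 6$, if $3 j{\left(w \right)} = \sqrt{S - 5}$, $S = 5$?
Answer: $-4128$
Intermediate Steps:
$I{\left(V \right)} = -2 + 2 V^{2}$ ($I{\left(V \right)} = \left(V^{2} + V^{2}\right) - 2 = 2 V^{2} - 2 = -2 + 2 V^{2}$)
$j{\left(w \right)} = 0$ ($j{\left(w \right)} = \frac{\sqrt{5 - 5}}{3} = \frac{\sqrt{0}}{3} = \frac{1}{3} \cdot 0 = 0$)
$\left(2 \left(-5 + j{\left(4 \right)}\right) - 76\right) \left(2 + I{\left(-2 \right)}\right) 6 = \left(2 \left(-5 + 0\right) - 76\right) \left(2 - \left(2 - 2 \left(-2\right)^{2}\right)\right) 6 = \left(2 \left(-5\right) - 76\right) \left(2 + \left(-2 + 2 \cdot 4\right)\right) 6 = \left(-10 - 76\right) \left(2 + \left(-2 + 8\right)\right) 6 = - 86 \left(2 + 6\right) 6 = - 86 \cdot 8 \cdot 6 = \left(-86\right) 48 = -4128$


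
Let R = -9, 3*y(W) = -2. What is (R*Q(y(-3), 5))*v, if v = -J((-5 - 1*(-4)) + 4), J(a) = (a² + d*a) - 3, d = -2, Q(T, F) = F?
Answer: 0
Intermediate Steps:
y(W) = -⅔ (y(W) = (⅓)*(-2) = -⅔)
J(a) = -3 + a² - 2*a (J(a) = (a² - 2*a) - 3 = -3 + a² - 2*a)
v = 0 (v = -(-3 + ((-5 - 1*(-4)) + 4)² - 2*((-5 - 1*(-4)) + 4)) = -(-3 + ((-5 + 4) + 4)² - 2*((-5 + 4) + 4)) = -(-3 + (-1 + 4)² - 2*(-1 + 4)) = -(-3 + 3² - 2*3) = -(-3 + 9 - 6) = -1*0 = 0)
(R*Q(y(-3), 5))*v = -9*5*0 = -45*0 = 0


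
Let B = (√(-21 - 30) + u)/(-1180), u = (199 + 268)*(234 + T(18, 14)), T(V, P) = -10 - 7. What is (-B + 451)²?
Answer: (633519 + I*√51)²/1392400 ≈ 2.8824e+5 + 6.4985*I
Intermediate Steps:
T(V, P) = -17
u = 101339 (u = (199 + 268)*(234 - 17) = 467*217 = 101339)
B = -101339/1180 - I*√51/1180 (B = (√(-21 - 30) + 101339)/(-1180) = (√(-51) + 101339)*(-1/1180) = (I*√51 + 101339)*(-1/1180) = (101339 + I*√51)*(-1/1180) = -101339/1180 - I*√51/1180 ≈ -85.88 - 0.0060521*I)
(-B + 451)² = (-(-101339/1180 - I*√51/1180) + 451)² = ((101339/1180 + I*√51/1180) + 451)² = (633519/1180 + I*√51/1180)²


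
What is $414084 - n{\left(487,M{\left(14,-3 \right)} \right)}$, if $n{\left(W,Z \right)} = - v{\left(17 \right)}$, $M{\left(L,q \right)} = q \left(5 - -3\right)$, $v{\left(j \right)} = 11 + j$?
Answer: $414112$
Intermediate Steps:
$M{\left(L,q \right)} = 8 q$ ($M{\left(L,q \right)} = q \left(5 + 3\right) = q 8 = 8 q$)
$n{\left(W,Z \right)} = -28$ ($n{\left(W,Z \right)} = - (11 + 17) = \left(-1\right) 28 = -28$)
$414084 - n{\left(487,M{\left(14,-3 \right)} \right)} = 414084 - -28 = 414084 + 28 = 414112$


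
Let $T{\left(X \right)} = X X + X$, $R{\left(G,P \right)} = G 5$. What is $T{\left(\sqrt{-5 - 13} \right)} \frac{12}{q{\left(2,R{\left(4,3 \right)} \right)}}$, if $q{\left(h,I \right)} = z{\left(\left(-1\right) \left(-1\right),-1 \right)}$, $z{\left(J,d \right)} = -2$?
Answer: $108 - 18 i \sqrt{2} \approx 108.0 - 25.456 i$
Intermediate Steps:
$R{\left(G,P \right)} = 5 G$
$q{\left(h,I \right)} = -2$
$T{\left(X \right)} = X + X^{2}$ ($T{\left(X \right)} = X^{2} + X = X + X^{2}$)
$T{\left(\sqrt{-5 - 13} \right)} \frac{12}{q{\left(2,R{\left(4,3 \right)} \right)}} = \sqrt{-5 - 13} \left(1 + \sqrt{-5 - 13}\right) \frac{12}{-2} = \sqrt{-18} \left(1 + \sqrt{-18}\right) 12 \left(- \frac{1}{2}\right) = 3 i \sqrt{2} \left(1 + 3 i \sqrt{2}\right) \left(-6\right) = - 18 i \sqrt{2} \left(1 + 3 i \sqrt{2}\right)$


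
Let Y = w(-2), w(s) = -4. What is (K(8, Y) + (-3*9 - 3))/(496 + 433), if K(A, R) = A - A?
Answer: -30/929 ≈ -0.032293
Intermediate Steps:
Y = -4
K(A, R) = 0
(K(8, Y) + (-3*9 - 3))/(496 + 433) = (0 + (-3*9 - 3))/(496 + 433) = (0 + (-27 - 3))/929 = (0 - 30)*(1/929) = -30*1/929 = -30/929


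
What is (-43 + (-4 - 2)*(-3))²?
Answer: 625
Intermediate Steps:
(-43 + (-4 - 2)*(-3))² = (-43 - 6*(-3))² = (-43 + 18)² = (-25)² = 625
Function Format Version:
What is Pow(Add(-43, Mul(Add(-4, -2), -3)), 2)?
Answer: 625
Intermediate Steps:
Pow(Add(-43, Mul(Add(-4, -2), -3)), 2) = Pow(Add(-43, Mul(-6, -3)), 2) = Pow(Add(-43, 18), 2) = Pow(-25, 2) = 625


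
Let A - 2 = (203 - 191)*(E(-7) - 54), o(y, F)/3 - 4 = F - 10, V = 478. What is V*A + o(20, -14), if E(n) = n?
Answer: -349000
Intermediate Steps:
o(y, F) = -18 + 3*F (o(y, F) = 12 + 3*(F - 10) = 12 + 3*(-10 + F) = 12 + (-30 + 3*F) = -18 + 3*F)
A = -730 (A = 2 + (203 - 191)*(-7 - 54) = 2 + 12*(-61) = 2 - 732 = -730)
V*A + o(20, -14) = 478*(-730) + (-18 + 3*(-14)) = -348940 + (-18 - 42) = -348940 - 60 = -349000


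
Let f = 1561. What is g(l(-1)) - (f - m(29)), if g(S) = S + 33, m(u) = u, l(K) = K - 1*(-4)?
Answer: -1496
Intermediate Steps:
l(K) = 4 + K (l(K) = K + 4 = 4 + K)
g(S) = 33 + S
g(l(-1)) - (f - m(29)) = (33 + (4 - 1)) - (1561 - 1*29) = (33 + 3) - (1561 - 29) = 36 - 1*1532 = 36 - 1532 = -1496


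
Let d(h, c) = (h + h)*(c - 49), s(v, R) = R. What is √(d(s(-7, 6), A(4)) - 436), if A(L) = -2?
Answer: 2*I*√262 ≈ 32.373*I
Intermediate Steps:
d(h, c) = 2*h*(-49 + c) (d(h, c) = (2*h)*(-49 + c) = 2*h*(-49 + c))
√(d(s(-7, 6), A(4)) - 436) = √(2*6*(-49 - 2) - 436) = √(2*6*(-51) - 436) = √(-612 - 436) = √(-1048) = 2*I*√262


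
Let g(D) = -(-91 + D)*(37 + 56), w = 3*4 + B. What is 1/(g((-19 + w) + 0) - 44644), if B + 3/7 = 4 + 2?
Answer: -7/252337 ≈ -2.7741e-5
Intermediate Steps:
B = 39/7 (B = -3/7 + (4 + 2) = -3/7 + 6 = 39/7 ≈ 5.5714)
w = 123/7 (w = 3*4 + 39/7 = 12 + 39/7 = 123/7 ≈ 17.571)
g(D) = 8463 - 93*D (g(D) = -(-91 + D)*93 = -(-8463 + 93*D) = 8463 - 93*D)
1/(g((-19 + w) + 0) - 44644) = 1/((8463 - 93*((-19 + 123/7) + 0)) - 44644) = 1/((8463 - 93*(-10/7 + 0)) - 44644) = 1/((8463 - 93*(-10/7)) - 44644) = 1/((8463 + 930/7) - 44644) = 1/(60171/7 - 44644) = 1/(-252337/7) = -7/252337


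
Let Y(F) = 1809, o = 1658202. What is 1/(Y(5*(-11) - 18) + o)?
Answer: 1/1660011 ≈ 6.0241e-7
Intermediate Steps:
1/(Y(5*(-11) - 18) + o) = 1/(1809 + 1658202) = 1/1660011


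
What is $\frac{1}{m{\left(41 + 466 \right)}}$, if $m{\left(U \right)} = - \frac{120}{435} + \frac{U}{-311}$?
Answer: $- \frac{9019}{17191} \approx -0.52464$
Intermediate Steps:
$m{\left(U \right)} = - \frac{8}{29} - \frac{U}{311}$ ($m{\left(U \right)} = \left(-120\right) \frac{1}{435} + U \left(- \frac{1}{311}\right) = - \frac{8}{29} - \frac{U}{311}$)
$\frac{1}{m{\left(41 + 466 \right)}} = \frac{1}{- \frac{8}{29} - \frac{41 + 466}{311}} = \frac{1}{- \frac{8}{29} - \frac{507}{311}} = \frac{1}{- \frac{17191}{9019}} = - \frac{9019}{17191}$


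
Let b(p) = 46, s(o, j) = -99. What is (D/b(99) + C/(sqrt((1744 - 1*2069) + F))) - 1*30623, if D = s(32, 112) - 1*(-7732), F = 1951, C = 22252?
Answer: -1401025/46 + 11126*sqrt(1626)/813 ≈ -29905.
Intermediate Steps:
D = 7633 (D = -99 - 1*(-7732) = -99 + 7732 = 7633)
(D/b(99) + C/(sqrt((1744 - 1*2069) + F))) - 1*30623 = (7633/46 + 22252/(sqrt((1744 - 1*2069) + 1951))) - 1*30623 = (7633*(1/46) + 22252/(sqrt((1744 - 2069) + 1951))) - 30623 = (7633/46 + 22252/(sqrt(-325 + 1951))) - 30623 = (7633/46 + 22252/(sqrt(1626))) - 30623 = (7633/46 + 22252*(sqrt(1626)/1626)) - 30623 = (7633/46 + 11126*sqrt(1626)/813) - 30623 = -1401025/46 + 11126*sqrt(1626)/813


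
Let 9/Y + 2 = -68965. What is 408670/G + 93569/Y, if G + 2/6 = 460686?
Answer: -990961468225069/1382057 ≈ -7.1702e+8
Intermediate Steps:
Y = -1/7663 (Y = 9/(-2 - 68965) = 9/(-68967) = 9*(-1/68967) = -1/7663 ≈ -0.00013050)
G = 1382057/3 (G = -1/3 + 460686 = 1382057/3 ≈ 4.6069e+5)
408670/G + 93569/Y = 408670/(1382057/3) + 93569/(-1/7663) = 408670*(3/1382057) + 93569*(-7663) = 1226010/1382057 - 717019247 = -990961468225069/1382057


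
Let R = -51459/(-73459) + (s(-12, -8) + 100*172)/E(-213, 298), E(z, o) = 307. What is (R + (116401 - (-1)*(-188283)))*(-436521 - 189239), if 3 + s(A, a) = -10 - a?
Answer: 1013604599270484480/22551913 ≈ 4.4945e+10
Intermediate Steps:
s(A, a) = -13 - a (s(A, a) = -3 + (-10 - a) = -13 - a)
R = 1278925418/22551913 (R = -51459/(-73459) + ((-13 - 1*(-8)) + 100*172)/307 = -51459*(-1/73459) + ((-13 + 8) + 17200)*(1/307) = 51459/73459 + (-5 + 17200)*(1/307) = 51459/73459 + 17195*(1/307) = 51459/73459 + 17195/307 = 1278925418/22551913 ≈ 56.710)
(R + (116401 - (-1)*(-188283)))*(-436521 - 189239) = (1278925418/22551913 + (116401 - (-1)*(-188283)))*(-436521 - 189239) = (1278925418/22551913 + (116401 - 1*188283))*(-625760) = (1278925418/22551913 + (116401 - 188283))*(-625760) = (1278925418/22551913 - 71882)*(-625760) = -1619797684848/22551913*(-625760) = 1013604599270484480/22551913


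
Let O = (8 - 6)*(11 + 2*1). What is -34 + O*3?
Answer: 44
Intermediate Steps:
O = 26 (O = 2*(11 + 2) = 2*13 = 26)
-34 + O*3 = -34 + 26*3 = -34 + 78 = 44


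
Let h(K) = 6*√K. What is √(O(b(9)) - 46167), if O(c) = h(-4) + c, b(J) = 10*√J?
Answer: √(-46137 + 12*I) ≈ 0.028 + 214.8*I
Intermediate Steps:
O(c) = c + 12*I (O(c) = 6*√(-4) + c = 6*(2*I) + c = 12*I + c = c + 12*I)
√(O(b(9)) - 46167) = √((10*√9 + 12*I) - 46167) = √((10*3 + 12*I) - 46167) = √((30 + 12*I) - 46167) = √(-46137 + 12*I)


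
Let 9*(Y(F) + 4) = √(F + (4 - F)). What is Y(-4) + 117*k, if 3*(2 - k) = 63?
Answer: -20041/9 ≈ -2226.8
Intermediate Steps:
k = -19 (k = 2 - ⅓*63 = 2 - 21 = -19)
Y(F) = -34/9 (Y(F) = -4 + √(F + (4 - F))/9 = -4 + √4/9 = -4 + (⅑)*2 = -4 + 2/9 = -34/9)
Y(-4) + 117*k = -34/9 + 117*(-19) = -34/9 - 2223 = -20041/9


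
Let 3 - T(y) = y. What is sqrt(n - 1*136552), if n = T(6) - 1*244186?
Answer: I*sqrt(380741) ≈ 617.04*I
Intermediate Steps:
T(y) = 3 - y
n = -244189 (n = (3 - 1*6) - 1*244186 = (3 - 6) - 244186 = -3 - 244186 = -244189)
sqrt(n - 1*136552) = sqrt(-244189 - 1*136552) = sqrt(-244189 - 136552) = sqrt(-380741) = I*sqrt(380741)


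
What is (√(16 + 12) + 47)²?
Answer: 2237 + 188*√7 ≈ 2734.4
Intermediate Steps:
(√(16 + 12) + 47)² = (√28 + 47)² = (2*√7 + 47)² = (47 + 2*√7)²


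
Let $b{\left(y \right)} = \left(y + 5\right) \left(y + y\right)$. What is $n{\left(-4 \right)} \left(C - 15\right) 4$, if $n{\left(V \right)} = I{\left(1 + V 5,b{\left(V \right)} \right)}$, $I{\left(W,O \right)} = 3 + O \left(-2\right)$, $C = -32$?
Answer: $-3572$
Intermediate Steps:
$b{\left(y \right)} = 2 y \left(5 + y\right)$ ($b{\left(y \right)} = \left(5 + y\right) 2 y = 2 y \left(5 + y\right)$)
$I{\left(W,O \right)} = 3 - 2 O$
$n{\left(V \right)} = 3 - 4 V \left(5 + V\right)$ ($n{\left(V \right)} = 3 - 2 \cdot 2 V \left(5 + V\right) = 3 - 4 V \left(5 + V\right)$)
$n{\left(-4 \right)} \left(C - 15\right) 4 = \left(3 - - 16 \left(5 - 4\right)\right) \left(-32 - 15\right) 4 = \left(3 - \left(-16\right) 1\right) \left(-47\right) 4 = \left(3 + 16\right) \left(-47\right) 4 = 19 \left(-47\right) 4 = \left(-893\right) 4 = -3572$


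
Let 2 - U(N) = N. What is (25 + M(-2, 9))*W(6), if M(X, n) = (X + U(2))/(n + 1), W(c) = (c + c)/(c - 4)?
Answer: 744/5 ≈ 148.80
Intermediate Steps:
U(N) = 2 - N
W(c) = 2*c/(-4 + c) (W(c) = (2*c)/(-4 + c) = 2*c/(-4 + c))
M(X, n) = X/(1 + n) (M(X, n) = (X + (2 - 1*2))/(n + 1) = (X + (2 - 2))/(1 + n) = (X + 0)/(1 + n) = X/(1 + n))
(25 + M(-2, 9))*W(6) = (25 - 2/(1 + 9))*(2*6/(-4 + 6)) = (25 - 2/10)*(2*6/2) = (25 - 2*1/10)*(2*6*(1/2)) = (25 - 1/5)*6 = (124/5)*6 = 744/5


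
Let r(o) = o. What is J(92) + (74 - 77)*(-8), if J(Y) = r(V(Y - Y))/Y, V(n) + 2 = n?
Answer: 1103/46 ≈ 23.978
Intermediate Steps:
V(n) = -2 + n
J(Y) = -2/Y (J(Y) = (-2 + (Y - Y))/Y = (-2 + 0)/Y = -2/Y)
J(92) + (74 - 77)*(-8) = -2/92 + (74 - 77)*(-8) = -2*1/92 - 3*(-8) = -1/46 + 24 = 1103/46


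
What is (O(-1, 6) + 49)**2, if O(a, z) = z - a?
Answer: 3136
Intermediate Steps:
(O(-1, 6) + 49)**2 = ((6 - 1*(-1)) + 49)**2 = ((6 + 1) + 49)**2 = (7 + 49)**2 = 56**2 = 3136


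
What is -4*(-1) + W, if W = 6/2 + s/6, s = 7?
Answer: 49/6 ≈ 8.1667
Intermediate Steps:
W = 25/6 (W = 6/2 + 7/6 = 6*(½) + 7*(⅙) = 3 + 7/6 = 25/6 ≈ 4.1667)
-4*(-1) + W = -4*(-1) + 25/6 = 4 + 25/6 = 49/6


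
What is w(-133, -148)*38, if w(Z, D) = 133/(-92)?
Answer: -2527/46 ≈ -54.935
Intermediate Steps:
w(Z, D) = -133/92 (w(Z, D) = 133*(-1/92) = -133/92)
w(-133, -148)*38 = -133/92*38 = -2527/46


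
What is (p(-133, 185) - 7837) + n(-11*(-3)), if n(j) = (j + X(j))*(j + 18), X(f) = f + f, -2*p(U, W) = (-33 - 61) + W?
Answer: -5667/2 ≈ -2833.5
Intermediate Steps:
p(U, W) = 47 - W/2 (p(U, W) = -((-33 - 61) + W)/2 = -(-94 + W)/2 = 47 - W/2)
X(f) = 2*f
n(j) = 3*j*(18 + j) (n(j) = (j + 2*j)*(j + 18) = (3*j)*(18 + j) = 3*j*(18 + j))
(p(-133, 185) - 7837) + n(-11*(-3)) = ((47 - 1/2*185) - 7837) + 3*(-11*(-3))*(18 - 11*(-3)) = ((47 - 185/2) - 7837) + 3*33*(18 + 33) = (-91/2 - 7837) + 3*33*51 = -15765/2 + 5049 = -5667/2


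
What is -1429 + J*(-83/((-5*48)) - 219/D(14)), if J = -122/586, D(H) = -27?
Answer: -301833269/210960 ≈ -1430.8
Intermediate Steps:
J = -61/293 (J = -122*1/586 = -61/293 ≈ -0.20819)
-1429 + J*(-83/((-5*48)) - 219/D(14)) = -1429 - 61*(-83/((-5*48)) - 219/(-27))/293 = -1429 - 61*(-83/(-240) - 219*(-1/27))/293 = -1429 - 61*(-83*(-1/240) + 73/9)/293 = -1429 - 61*(83/240 + 73/9)/293 = -1429 - 61/293*6089/720 = -1429 - 371429/210960 = -301833269/210960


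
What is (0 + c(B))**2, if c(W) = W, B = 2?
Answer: 4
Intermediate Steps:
(0 + c(B))**2 = (0 + 2)**2 = 2**2 = 4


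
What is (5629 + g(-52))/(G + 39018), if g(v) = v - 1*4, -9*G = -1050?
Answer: 16719/117404 ≈ 0.14241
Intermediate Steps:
G = 350/3 (G = -⅑*(-1050) = 350/3 ≈ 116.67)
g(v) = -4 + v (g(v) = v - 4 = -4 + v)
(5629 + g(-52))/(G + 39018) = (5629 + (-4 - 52))/(350/3 + 39018) = (5629 - 56)/(117404/3) = 5573*(3/117404) = 16719/117404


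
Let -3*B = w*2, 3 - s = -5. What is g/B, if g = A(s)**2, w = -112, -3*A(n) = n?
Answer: 2/21 ≈ 0.095238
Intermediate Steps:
s = 8 (s = 3 - 1*(-5) = 3 + 5 = 8)
A(n) = -n/3
B = 224/3 (B = -(-112)*2/3 = -1/3*(-224) = 224/3 ≈ 74.667)
g = 64/9 (g = (-1/3*8)**2 = (-8/3)**2 = 64/9 ≈ 7.1111)
g/B = 64/(9*(224/3)) = (64/9)*(3/224) = 2/21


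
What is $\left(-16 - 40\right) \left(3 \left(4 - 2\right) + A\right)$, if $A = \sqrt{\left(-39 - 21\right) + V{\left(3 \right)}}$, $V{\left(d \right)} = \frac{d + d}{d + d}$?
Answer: $-336 - 56 i \sqrt{59} \approx -336.0 - 430.14 i$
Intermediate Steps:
$V{\left(d \right)} = 1$ ($V{\left(d \right)} = \frac{2 d}{2 d} = 2 d \frac{1}{2 d} = 1$)
$A = i \sqrt{59}$ ($A = \sqrt{\left(-39 - 21\right) + 1} = \sqrt{-60 + 1} = \sqrt{-59} = i \sqrt{59} \approx 7.6811 i$)
$\left(-16 - 40\right) \left(3 \left(4 - 2\right) + A\right) = \left(-16 - 40\right) \left(3 \left(4 - 2\right) + i \sqrt{59}\right) = - 56 \left(3 \cdot 2 + i \sqrt{59}\right) = - 56 \left(6 + i \sqrt{59}\right) = -336 - 56 i \sqrt{59}$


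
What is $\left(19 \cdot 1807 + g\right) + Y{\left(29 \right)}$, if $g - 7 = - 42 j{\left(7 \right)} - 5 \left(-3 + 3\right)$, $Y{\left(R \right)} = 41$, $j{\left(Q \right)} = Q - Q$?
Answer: $34381$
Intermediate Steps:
$j{\left(Q \right)} = 0$
$g = 7$ ($g = 7 - 5 \left(-3 + 3\right) = 7 + \left(0 - 0\right) = 7 + \left(0 + 0\right) = 7 + 0 = 7$)
$\left(19 \cdot 1807 + g\right) + Y{\left(29 \right)} = \left(19 \cdot 1807 + 7\right) + 41 = \left(34333 + 7\right) + 41 = 34340 + 41 = 34381$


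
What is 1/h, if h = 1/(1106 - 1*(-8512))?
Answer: 9618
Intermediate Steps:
h = 1/9618 (h = 1/(1106 + 8512) = 1/9618 ≈ 0.00010397)
1/h = 1/(1/9618) = 9618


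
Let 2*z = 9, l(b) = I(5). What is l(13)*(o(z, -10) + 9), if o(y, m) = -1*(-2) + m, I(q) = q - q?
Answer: 0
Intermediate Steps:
I(q) = 0
l(b) = 0
z = 9/2 (z = (½)*9 = 9/2 ≈ 4.5000)
o(y, m) = 2 + m
l(13)*(o(z, -10) + 9) = 0*((2 - 10) + 9) = 0*(-8 + 9) = 0*1 = 0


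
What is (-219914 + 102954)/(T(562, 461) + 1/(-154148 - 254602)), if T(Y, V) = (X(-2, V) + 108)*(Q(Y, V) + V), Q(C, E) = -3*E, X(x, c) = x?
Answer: 47807400000/39947955001 ≈ 1.1967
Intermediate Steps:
Q(C, E) = -3*E
T(Y, V) = -212*V (T(Y, V) = (-2 + 108)*(-3*V + V) = 106*(-2*V) = -212*V)
(-219914 + 102954)/(T(562, 461) + 1/(-154148 - 254602)) = (-219914 + 102954)/(-212*461 + 1/(-154148 - 254602)) = -116960/(-97732 + 1/(-408750)) = -116960/(-97732 - 1/408750) = -116960/(-39947955001/408750) = -116960*(-408750/39947955001) = 47807400000/39947955001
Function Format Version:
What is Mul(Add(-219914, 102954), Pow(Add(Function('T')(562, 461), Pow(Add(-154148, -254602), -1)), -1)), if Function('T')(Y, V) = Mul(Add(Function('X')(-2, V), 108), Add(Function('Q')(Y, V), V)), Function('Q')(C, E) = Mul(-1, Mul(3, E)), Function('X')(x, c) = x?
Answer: Rational(47807400000, 39947955001) ≈ 1.1967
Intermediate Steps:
Function('Q')(C, E) = Mul(-3, E)
Function('T')(Y, V) = Mul(-212, V) (Function('T')(Y, V) = Mul(Add(-2, 108), Add(Mul(-3, V), V)) = Mul(106, Mul(-2, V)) = Mul(-212, V))
Mul(Add(-219914, 102954), Pow(Add(Function('T')(562, 461), Pow(Add(-154148, -254602), -1)), -1)) = Mul(Add(-219914, 102954), Pow(Add(Mul(-212, 461), Pow(Add(-154148, -254602), -1)), -1)) = Mul(-116960, Pow(Add(-97732, Pow(-408750, -1)), -1)) = Mul(-116960, Pow(Add(-97732, Rational(-1, 408750)), -1)) = Mul(-116960, Pow(Rational(-39947955001, 408750), -1)) = Mul(-116960, Rational(-408750, 39947955001)) = Rational(47807400000, 39947955001)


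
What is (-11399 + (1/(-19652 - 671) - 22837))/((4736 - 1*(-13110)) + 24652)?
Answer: -695778229/863686854 ≈ -0.80559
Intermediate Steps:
(-11399 + (1/(-19652 - 671) - 22837))/((4736 - 1*(-13110)) + 24652) = (-11399 + (1/(-20323) - 22837))/((4736 + 13110) + 24652) = (-11399 + (-1/20323 - 22837))/(17846 + 24652) = (-11399 - 464116352/20323)/42498 = -695778229/20323*1/42498 = -695778229/863686854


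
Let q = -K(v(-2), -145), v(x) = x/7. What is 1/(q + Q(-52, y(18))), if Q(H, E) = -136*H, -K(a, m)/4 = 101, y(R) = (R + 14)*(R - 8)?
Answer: 1/7476 ≈ 0.00013376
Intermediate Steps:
v(x) = x/7 (v(x) = x*(⅐) = x/7)
y(R) = (-8 + R)*(14 + R) (y(R) = (14 + R)*(-8 + R) = (-8 + R)*(14 + R))
K(a, m) = -404 (K(a, m) = -4*101 = -404)
q = 404 (q = -1*(-404) = 404)
1/(q + Q(-52, y(18))) = 1/(404 - 136*(-52)) = 1/(404 + 7072) = 1/7476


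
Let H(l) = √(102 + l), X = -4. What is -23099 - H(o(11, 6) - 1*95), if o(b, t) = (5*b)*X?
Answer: -23099 - I*√213 ≈ -23099.0 - 14.595*I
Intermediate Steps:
o(b, t) = -20*b (o(b, t) = (5*b)*(-4) = -20*b)
-23099 - H(o(11, 6) - 1*95) = -23099 - √(102 + (-20*11 - 1*95)) = -23099 - √(102 + (-220 - 95)) = -23099 - √(102 - 315) = -23099 - √(-213) = -23099 - I*√213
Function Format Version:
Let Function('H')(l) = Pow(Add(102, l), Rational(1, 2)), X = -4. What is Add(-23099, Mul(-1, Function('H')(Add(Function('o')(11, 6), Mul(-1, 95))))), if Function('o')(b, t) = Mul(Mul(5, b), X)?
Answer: Add(-23099, Mul(-1, I, Pow(213, Rational(1, 2)))) ≈ Add(-23099., Mul(-14.595, I))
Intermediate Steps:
Function('o')(b, t) = Mul(-20, b) (Function('o')(b, t) = Mul(Mul(5, b), -4) = Mul(-20, b))
Add(-23099, Mul(-1, Function('H')(Add(Function('o')(11, 6), Mul(-1, 95))))) = Add(-23099, Mul(-1, Pow(Add(102, Add(Mul(-20, 11), Mul(-1, 95))), Rational(1, 2)))) = Add(-23099, Mul(-1, Pow(Add(102, Add(-220, -95)), Rational(1, 2)))) = Add(-23099, Mul(-1, Pow(Add(102, -315), Rational(1, 2)))) = Add(-23099, Mul(-1, Pow(-213, Rational(1, 2)))) = Add(-23099, Mul(-1, Mul(I, Pow(213, Rational(1, 2))))) = Add(-23099, Mul(-1, I, Pow(213, Rational(1, 2))))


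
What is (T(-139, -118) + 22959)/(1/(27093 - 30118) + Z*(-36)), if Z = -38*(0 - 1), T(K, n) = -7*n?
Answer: -71949625/4138201 ≈ -17.387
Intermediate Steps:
Z = 38 (Z = -38*(-1) = 38)
(T(-139, -118) + 22959)/(1/(27093 - 30118) + Z*(-36)) = (-7*(-118) + 22959)/(1/(27093 - 30118) + 38*(-36)) = (826 + 22959)/(1/(-3025) - 1368) = 23785/(-1/3025 - 1368) = 23785/(-4138201/3025) = 23785*(-3025/4138201) = -71949625/4138201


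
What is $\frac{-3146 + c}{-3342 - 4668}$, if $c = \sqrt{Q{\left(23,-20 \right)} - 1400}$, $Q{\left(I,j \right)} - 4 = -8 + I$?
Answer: $\frac{1573}{4005} - \frac{i \sqrt{1381}}{8010} \approx 0.39276 - 0.0046394 i$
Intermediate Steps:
$Q{\left(I,j \right)} = -4 + I$ ($Q{\left(I,j \right)} = 4 + \left(-8 + I\right) = -4 + I$)
$c = i \sqrt{1381}$ ($c = \sqrt{\left(-4 + 23\right) - 1400} = \sqrt{19 - 1400} = \sqrt{-1381} = i \sqrt{1381} \approx 37.162 i$)
$\frac{-3146 + c}{-3342 - 4668} = \frac{-3146 + i \sqrt{1381}}{-3342 - 4668} = \frac{-3146 + i \sqrt{1381}}{-8010} = \left(-3146 + i \sqrt{1381}\right) \left(- \frac{1}{8010}\right) = \frac{1573}{4005} - \frac{i \sqrt{1381}}{8010}$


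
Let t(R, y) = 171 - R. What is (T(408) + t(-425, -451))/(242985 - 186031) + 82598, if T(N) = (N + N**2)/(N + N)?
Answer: 9408574585/113908 ≈ 82598.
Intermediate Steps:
T(N) = (N + N**2)/(2*N) (T(N) = (N + N**2)/((2*N)) = (N + N**2)*(1/(2*N)) = (N + N**2)/(2*N))
(T(408) + t(-425, -451))/(242985 - 186031) + 82598 = ((1/2 + (1/2)*408) + (171 - 1*(-425)))/(242985 - 186031) + 82598 = ((1/2 + 204) + (171 + 425))/56954 + 82598 = (409/2 + 596)*(1/56954) + 82598 = (1601/2)*(1/56954) + 82598 = 1601/113908 + 82598 = 9408574585/113908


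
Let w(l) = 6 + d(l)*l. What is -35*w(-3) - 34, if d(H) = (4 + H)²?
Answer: -139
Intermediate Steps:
w(l) = 6 + l*(4 + l)² (w(l) = 6 + (4 + l)²*l = 6 + l*(4 + l)²)
-35*w(-3) - 34 = -35*(6 - 3*(4 - 3)²) - 34 = -35*(6 - 3*1²) - 34 = -35*(6 - 3*1) - 34 = -35*(6 - 3) - 34 = -35*3 - 34 = -105 - 34 = -139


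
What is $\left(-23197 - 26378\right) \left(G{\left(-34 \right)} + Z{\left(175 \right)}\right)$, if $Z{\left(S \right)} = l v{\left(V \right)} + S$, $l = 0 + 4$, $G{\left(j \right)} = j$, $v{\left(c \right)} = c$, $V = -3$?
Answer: $-6395175$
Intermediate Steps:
$l = 4$
$Z{\left(S \right)} = -12 + S$ ($Z{\left(S \right)} = 4 \left(-3\right) + S = -12 + S$)
$\left(-23197 - 26378\right) \left(G{\left(-34 \right)} + Z{\left(175 \right)}\right) = \left(-23197 - 26378\right) \left(-34 + \left(-12 + 175\right)\right) = - 49575 \left(-34 + 163\right) = \left(-49575\right) 129 = -6395175$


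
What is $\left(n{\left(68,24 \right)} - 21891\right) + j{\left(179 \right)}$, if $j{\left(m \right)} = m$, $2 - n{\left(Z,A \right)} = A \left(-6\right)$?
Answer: $-21566$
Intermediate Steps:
$n{\left(Z,A \right)} = 2 + 6 A$ ($n{\left(Z,A \right)} = 2 - A \left(-6\right) = 2 - - 6 A = 2 + 6 A$)
$\left(n{\left(68,24 \right)} - 21891\right) + j{\left(179 \right)} = \left(\left(2 + 6 \cdot 24\right) - 21891\right) + 179 = \left(\left(2 + 144\right) - 21891\right) + 179 = \left(146 - 21891\right) + 179 = -21745 + 179 = -21566$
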